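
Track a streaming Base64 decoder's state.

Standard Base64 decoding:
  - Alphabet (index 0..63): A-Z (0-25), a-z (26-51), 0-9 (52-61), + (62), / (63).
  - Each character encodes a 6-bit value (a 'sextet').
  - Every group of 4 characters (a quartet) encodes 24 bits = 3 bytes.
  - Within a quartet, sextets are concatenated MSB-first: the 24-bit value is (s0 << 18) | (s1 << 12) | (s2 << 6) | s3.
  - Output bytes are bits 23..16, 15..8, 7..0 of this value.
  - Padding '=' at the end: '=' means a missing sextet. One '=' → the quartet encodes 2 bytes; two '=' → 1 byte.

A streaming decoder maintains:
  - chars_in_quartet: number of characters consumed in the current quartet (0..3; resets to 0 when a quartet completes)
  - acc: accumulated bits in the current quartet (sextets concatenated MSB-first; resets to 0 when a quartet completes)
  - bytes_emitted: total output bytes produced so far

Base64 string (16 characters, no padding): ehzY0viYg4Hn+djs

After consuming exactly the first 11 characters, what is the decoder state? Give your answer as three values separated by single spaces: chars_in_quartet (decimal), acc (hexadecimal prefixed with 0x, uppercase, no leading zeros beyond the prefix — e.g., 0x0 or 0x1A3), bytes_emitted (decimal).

After char 0 ('e'=30): chars_in_quartet=1 acc=0x1E bytes_emitted=0
After char 1 ('h'=33): chars_in_quartet=2 acc=0x7A1 bytes_emitted=0
After char 2 ('z'=51): chars_in_quartet=3 acc=0x1E873 bytes_emitted=0
After char 3 ('Y'=24): chars_in_quartet=4 acc=0x7A1CD8 -> emit 7A 1C D8, reset; bytes_emitted=3
After char 4 ('0'=52): chars_in_quartet=1 acc=0x34 bytes_emitted=3
After char 5 ('v'=47): chars_in_quartet=2 acc=0xD2F bytes_emitted=3
After char 6 ('i'=34): chars_in_quartet=3 acc=0x34BE2 bytes_emitted=3
After char 7 ('Y'=24): chars_in_quartet=4 acc=0xD2F898 -> emit D2 F8 98, reset; bytes_emitted=6
After char 8 ('g'=32): chars_in_quartet=1 acc=0x20 bytes_emitted=6
After char 9 ('4'=56): chars_in_quartet=2 acc=0x838 bytes_emitted=6
After char 10 ('H'=7): chars_in_quartet=3 acc=0x20E07 bytes_emitted=6

Answer: 3 0x20E07 6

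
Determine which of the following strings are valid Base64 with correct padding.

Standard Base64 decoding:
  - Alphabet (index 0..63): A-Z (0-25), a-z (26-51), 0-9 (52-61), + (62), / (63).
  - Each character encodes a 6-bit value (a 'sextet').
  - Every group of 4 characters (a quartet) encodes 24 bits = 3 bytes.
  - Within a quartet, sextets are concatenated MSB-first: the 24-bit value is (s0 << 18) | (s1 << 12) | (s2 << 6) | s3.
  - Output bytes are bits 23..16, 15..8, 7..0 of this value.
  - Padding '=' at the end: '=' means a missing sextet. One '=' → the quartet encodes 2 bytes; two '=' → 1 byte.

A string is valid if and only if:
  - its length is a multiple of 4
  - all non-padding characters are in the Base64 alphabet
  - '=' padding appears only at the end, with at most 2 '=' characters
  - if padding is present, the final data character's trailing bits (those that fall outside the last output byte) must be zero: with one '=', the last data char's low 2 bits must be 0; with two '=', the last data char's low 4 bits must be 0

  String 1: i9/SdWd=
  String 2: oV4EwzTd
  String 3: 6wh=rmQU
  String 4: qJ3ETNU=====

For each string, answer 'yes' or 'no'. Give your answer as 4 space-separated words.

Answer: no yes no no

Derivation:
String 1: 'i9/SdWd=' → invalid (bad trailing bits)
String 2: 'oV4EwzTd' → valid
String 3: '6wh=rmQU' → invalid (bad char(s): ['=']; '=' in middle)
String 4: 'qJ3ETNU=====' → invalid (5 pad chars (max 2))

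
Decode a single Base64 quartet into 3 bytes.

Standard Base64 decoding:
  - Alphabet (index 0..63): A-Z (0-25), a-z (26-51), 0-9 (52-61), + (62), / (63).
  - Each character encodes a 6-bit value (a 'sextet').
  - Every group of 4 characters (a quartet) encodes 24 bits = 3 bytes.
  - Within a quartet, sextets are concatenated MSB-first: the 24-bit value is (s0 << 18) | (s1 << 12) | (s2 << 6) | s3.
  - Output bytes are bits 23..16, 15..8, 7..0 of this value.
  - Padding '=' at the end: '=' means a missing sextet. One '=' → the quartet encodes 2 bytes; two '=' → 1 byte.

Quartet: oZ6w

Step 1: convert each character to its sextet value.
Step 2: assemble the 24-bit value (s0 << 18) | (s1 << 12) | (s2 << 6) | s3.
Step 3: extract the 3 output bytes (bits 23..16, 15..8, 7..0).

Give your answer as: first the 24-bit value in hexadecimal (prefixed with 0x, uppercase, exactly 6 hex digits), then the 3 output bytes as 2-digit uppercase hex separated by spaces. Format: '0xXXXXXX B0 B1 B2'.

Sextets: o=40, Z=25, 6=58, w=48
24-bit: (40<<18) | (25<<12) | (58<<6) | 48
      = 0xA00000 | 0x019000 | 0x000E80 | 0x000030
      = 0xA19EB0
Bytes: (v>>16)&0xFF=A1, (v>>8)&0xFF=9E, v&0xFF=B0

Answer: 0xA19EB0 A1 9E B0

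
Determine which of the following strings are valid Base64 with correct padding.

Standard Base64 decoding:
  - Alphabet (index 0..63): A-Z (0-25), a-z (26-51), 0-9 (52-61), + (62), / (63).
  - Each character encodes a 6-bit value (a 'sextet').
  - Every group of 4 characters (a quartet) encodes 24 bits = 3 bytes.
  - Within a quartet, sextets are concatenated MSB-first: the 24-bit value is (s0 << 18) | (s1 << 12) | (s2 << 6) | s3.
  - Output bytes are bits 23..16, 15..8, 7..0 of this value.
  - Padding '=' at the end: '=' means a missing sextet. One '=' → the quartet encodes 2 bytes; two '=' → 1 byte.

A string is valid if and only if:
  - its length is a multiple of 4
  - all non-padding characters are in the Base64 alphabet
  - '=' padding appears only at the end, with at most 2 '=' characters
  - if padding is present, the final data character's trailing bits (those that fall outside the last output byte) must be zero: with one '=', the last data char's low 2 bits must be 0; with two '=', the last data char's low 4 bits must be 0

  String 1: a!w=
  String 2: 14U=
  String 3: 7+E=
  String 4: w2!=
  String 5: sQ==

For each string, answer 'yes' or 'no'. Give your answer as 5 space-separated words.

String 1: 'a!w=' → invalid (bad char(s): ['!'])
String 2: '14U=' → valid
String 3: '7+E=' → valid
String 4: 'w2!=' → invalid (bad char(s): ['!'])
String 5: 'sQ==' → valid

Answer: no yes yes no yes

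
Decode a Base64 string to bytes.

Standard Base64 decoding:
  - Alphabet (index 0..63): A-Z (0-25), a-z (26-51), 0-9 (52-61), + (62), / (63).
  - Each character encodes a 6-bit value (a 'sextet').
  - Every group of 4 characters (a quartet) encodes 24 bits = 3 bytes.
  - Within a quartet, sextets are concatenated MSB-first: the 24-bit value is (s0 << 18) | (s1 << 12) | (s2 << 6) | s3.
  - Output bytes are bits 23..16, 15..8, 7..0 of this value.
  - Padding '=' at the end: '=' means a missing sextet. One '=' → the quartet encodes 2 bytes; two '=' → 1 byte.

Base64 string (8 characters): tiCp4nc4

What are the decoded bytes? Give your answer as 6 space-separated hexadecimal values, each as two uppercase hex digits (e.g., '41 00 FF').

After char 0 ('t'=45): chars_in_quartet=1 acc=0x2D bytes_emitted=0
After char 1 ('i'=34): chars_in_quartet=2 acc=0xB62 bytes_emitted=0
After char 2 ('C'=2): chars_in_quartet=3 acc=0x2D882 bytes_emitted=0
After char 3 ('p'=41): chars_in_quartet=4 acc=0xB620A9 -> emit B6 20 A9, reset; bytes_emitted=3
After char 4 ('4'=56): chars_in_quartet=1 acc=0x38 bytes_emitted=3
After char 5 ('n'=39): chars_in_quartet=2 acc=0xE27 bytes_emitted=3
After char 6 ('c'=28): chars_in_quartet=3 acc=0x389DC bytes_emitted=3
After char 7 ('4'=56): chars_in_quartet=4 acc=0xE27738 -> emit E2 77 38, reset; bytes_emitted=6

Answer: B6 20 A9 E2 77 38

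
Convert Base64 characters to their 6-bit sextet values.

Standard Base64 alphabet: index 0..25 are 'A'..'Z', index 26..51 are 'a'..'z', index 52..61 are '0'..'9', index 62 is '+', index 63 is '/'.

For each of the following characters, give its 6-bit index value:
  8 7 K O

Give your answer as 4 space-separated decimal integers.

'8': 0..9 range, 52 + ord('8') − ord('0') = 60
'7': 0..9 range, 52 + ord('7') − ord('0') = 59
'K': A..Z range, ord('K') − ord('A') = 10
'O': A..Z range, ord('O') − ord('A') = 14

Answer: 60 59 10 14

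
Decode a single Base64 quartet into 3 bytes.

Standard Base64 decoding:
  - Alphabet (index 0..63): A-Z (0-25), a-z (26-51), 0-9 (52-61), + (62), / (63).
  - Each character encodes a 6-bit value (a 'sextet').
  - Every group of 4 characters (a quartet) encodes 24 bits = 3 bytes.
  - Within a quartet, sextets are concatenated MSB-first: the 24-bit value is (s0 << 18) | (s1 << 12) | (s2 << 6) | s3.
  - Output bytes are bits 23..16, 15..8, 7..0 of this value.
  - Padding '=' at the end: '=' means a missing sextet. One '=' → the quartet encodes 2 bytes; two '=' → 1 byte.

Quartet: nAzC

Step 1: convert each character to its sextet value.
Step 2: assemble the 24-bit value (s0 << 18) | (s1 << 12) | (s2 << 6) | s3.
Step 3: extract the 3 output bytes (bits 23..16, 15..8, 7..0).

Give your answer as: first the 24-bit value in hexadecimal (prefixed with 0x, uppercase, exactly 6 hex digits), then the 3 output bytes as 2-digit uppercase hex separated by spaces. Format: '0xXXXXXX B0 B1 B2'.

Answer: 0x9C0CC2 9C 0C C2

Derivation:
Sextets: n=39, A=0, z=51, C=2
24-bit: (39<<18) | (0<<12) | (51<<6) | 2
      = 0x9C0000 | 0x000000 | 0x000CC0 | 0x000002
      = 0x9C0CC2
Bytes: (v>>16)&0xFF=9C, (v>>8)&0xFF=0C, v&0xFF=C2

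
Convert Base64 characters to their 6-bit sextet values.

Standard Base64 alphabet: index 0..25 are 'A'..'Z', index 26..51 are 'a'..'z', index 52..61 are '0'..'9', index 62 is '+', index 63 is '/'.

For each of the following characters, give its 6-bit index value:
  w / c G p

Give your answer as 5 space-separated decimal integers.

'w': a..z range, 26 + ord('w') − ord('a') = 48
'/': index 63
'c': a..z range, 26 + ord('c') − ord('a') = 28
'G': A..Z range, ord('G') − ord('A') = 6
'p': a..z range, 26 + ord('p') − ord('a') = 41

Answer: 48 63 28 6 41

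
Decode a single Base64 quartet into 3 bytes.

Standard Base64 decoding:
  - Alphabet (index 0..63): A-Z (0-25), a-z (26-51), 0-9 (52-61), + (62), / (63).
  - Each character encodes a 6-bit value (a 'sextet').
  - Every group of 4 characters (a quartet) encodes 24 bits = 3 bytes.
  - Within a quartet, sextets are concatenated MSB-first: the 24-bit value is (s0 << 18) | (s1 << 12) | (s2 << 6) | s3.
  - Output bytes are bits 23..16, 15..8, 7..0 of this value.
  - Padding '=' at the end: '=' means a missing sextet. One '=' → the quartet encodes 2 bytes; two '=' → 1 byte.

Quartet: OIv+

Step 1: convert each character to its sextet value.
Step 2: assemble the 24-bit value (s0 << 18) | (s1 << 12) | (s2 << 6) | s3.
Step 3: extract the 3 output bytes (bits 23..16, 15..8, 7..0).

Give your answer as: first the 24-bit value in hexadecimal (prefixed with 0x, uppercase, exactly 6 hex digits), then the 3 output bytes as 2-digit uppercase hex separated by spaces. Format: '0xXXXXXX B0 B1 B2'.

Answer: 0x388BFE 38 8B FE

Derivation:
Sextets: O=14, I=8, v=47, +=62
24-bit: (14<<18) | (8<<12) | (47<<6) | 62
      = 0x380000 | 0x008000 | 0x000BC0 | 0x00003E
      = 0x388BFE
Bytes: (v>>16)&0xFF=38, (v>>8)&0xFF=8B, v&0xFF=FE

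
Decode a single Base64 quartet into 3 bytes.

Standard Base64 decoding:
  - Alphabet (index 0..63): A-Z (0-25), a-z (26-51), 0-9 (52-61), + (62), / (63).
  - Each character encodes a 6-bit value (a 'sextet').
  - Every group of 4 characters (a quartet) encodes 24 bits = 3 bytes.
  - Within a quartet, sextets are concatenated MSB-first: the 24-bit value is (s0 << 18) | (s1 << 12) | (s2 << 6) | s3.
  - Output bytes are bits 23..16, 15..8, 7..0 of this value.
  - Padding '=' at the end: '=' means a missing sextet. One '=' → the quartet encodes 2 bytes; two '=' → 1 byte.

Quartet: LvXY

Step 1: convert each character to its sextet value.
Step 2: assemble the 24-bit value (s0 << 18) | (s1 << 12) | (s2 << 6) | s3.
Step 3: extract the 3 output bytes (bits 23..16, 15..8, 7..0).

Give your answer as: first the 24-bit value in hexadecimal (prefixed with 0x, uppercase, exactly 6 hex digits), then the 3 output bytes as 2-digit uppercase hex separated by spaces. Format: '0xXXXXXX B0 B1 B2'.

Answer: 0x2EF5D8 2E F5 D8

Derivation:
Sextets: L=11, v=47, X=23, Y=24
24-bit: (11<<18) | (47<<12) | (23<<6) | 24
      = 0x2C0000 | 0x02F000 | 0x0005C0 | 0x000018
      = 0x2EF5D8
Bytes: (v>>16)&0xFF=2E, (v>>8)&0xFF=F5, v&0xFF=D8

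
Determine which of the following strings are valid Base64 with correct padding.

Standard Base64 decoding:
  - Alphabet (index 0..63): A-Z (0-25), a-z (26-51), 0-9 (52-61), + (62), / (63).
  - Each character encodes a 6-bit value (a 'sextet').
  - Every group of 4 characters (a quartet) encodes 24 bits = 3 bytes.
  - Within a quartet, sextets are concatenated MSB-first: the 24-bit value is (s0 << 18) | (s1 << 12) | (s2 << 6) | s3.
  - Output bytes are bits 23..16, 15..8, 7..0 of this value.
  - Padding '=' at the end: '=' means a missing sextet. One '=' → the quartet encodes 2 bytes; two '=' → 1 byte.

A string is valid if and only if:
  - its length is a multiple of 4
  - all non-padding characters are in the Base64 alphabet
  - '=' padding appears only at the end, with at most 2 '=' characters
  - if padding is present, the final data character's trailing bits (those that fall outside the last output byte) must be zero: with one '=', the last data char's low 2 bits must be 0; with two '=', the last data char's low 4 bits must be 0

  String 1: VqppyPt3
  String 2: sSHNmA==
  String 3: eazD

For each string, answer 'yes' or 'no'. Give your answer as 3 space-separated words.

String 1: 'VqppyPt3' → valid
String 2: 'sSHNmA==' → valid
String 3: 'eazD' → valid

Answer: yes yes yes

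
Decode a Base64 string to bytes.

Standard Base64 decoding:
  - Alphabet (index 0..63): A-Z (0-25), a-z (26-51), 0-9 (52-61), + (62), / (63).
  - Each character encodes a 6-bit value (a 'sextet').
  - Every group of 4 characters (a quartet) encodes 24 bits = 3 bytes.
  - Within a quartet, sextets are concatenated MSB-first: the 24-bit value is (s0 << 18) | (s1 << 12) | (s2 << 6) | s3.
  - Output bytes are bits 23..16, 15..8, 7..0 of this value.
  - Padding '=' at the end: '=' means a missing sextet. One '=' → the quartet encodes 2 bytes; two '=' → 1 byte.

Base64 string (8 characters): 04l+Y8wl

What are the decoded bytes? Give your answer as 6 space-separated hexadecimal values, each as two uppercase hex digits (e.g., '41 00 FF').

After char 0 ('0'=52): chars_in_quartet=1 acc=0x34 bytes_emitted=0
After char 1 ('4'=56): chars_in_quartet=2 acc=0xD38 bytes_emitted=0
After char 2 ('l'=37): chars_in_quartet=3 acc=0x34E25 bytes_emitted=0
After char 3 ('+'=62): chars_in_quartet=4 acc=0xD3897E -> emit D3 89 7E, reset; bytes_emitted=3
After char 4 ('Y'=24): chars_in_quartet=1 acc=0x18 bytes_emitted=3
After char 5 ('8'=60): chars_in_quartet=2 acc=0x63C bytes_emitted=3
After char 6 ('w'=48): chars_in_quartet=3 acc=0x18F30 bytes_emitted=3
After char 7 ('l'=37): chars_in_quartet=4 acc=0x63CC25 -> emit 63 CC 25, reset; bytes_emitted=6

Answer: D3 89 7E 63 CC 25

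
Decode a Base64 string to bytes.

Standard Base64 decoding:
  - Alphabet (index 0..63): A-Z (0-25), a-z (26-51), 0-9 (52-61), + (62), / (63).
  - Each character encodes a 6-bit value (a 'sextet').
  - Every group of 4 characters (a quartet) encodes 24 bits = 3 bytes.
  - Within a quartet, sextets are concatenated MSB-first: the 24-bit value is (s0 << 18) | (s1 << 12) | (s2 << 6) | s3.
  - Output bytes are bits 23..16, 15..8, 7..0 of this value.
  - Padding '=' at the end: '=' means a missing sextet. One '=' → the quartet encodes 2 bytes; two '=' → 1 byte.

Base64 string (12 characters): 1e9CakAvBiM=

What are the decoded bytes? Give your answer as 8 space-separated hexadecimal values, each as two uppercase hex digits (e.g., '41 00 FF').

Answer: D5 EF 42 6A 40 2F 06 23

Derivation:
After char 0 ('1'=53): chars_in_quartet=1 acc=0x35 bytes_emitted=0
After char 1 ('e'=30): chars_in_quartet=2 acc=0xD5E bytes_emitted=0
After char 2 ('9'=61): chars_in_quartet=3 acc=0x357BD bytes_emitted=0
After char 3 ('C'=2): chars_in_quartet=4 acc=0xD5EF42 -> emit D5 EF 42, reset; bytes_emitted=3
After char 4 ('a'=26): chars_in_quartet=1 acc=0x1A bytes_emitted=3
After char 5 ('k'=36): chars_in_quartet=2 acc=0x6A4 bytes_emitted=3
After char 6 ('A'=0): chars_in_quartet=3 acc=0x1A900 bytes_emitted=3
After char 7 ('v'=47): chars_in_quartet=4 acc=0x6A402F -> emit 6A 40 2F, reset; bytes_emitted=6
After char 8 ('B'=1): chars_in_quartet=1 acc=0x1 bytes_emitted=6
After char 9 ('i'=34): chars_in_quartet=2 acc=0x62 bytes_emitted=6
After char 10 ('M'=12): chars_in_quartet=3 acc=0x188C bytes_emitted=6
Padding '=': partial quartet acc=0x188C -> emit 06 23; bytes_emitted=8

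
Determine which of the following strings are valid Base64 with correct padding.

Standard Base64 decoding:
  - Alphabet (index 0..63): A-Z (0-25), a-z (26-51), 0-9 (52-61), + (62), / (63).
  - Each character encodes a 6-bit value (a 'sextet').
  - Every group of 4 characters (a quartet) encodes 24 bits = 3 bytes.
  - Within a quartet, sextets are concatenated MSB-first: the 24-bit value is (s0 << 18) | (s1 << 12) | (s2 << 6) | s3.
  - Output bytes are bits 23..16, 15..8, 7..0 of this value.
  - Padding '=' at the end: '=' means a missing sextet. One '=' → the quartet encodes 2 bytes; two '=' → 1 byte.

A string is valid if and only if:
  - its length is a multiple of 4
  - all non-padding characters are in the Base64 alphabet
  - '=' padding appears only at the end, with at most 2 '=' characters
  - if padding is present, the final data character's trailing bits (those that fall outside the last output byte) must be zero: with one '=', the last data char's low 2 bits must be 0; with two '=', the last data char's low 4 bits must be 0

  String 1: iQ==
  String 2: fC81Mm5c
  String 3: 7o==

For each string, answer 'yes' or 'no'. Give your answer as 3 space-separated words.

String 1: 'iQ==' → valid
String 2: 'fC81Mm5c' → valid
String 3: '7o==' → invalid (bad trailing bits)

Answer: yes yes no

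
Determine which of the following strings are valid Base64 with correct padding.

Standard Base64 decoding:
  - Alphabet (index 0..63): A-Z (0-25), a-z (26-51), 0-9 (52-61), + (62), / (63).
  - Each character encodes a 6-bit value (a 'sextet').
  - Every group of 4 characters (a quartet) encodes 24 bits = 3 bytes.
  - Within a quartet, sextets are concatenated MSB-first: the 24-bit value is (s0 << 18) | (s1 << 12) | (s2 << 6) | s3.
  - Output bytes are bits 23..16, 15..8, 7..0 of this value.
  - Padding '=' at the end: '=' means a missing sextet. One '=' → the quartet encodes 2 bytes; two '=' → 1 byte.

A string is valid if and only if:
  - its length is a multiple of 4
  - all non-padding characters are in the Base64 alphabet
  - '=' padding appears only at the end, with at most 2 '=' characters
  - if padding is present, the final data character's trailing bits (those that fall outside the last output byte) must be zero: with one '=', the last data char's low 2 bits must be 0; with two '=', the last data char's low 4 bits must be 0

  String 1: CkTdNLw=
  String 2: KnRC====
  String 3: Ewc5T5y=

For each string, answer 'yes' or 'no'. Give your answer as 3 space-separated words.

String 1: 'CkTdNLw=' → valid
String 2: 'KnRC====' → invalid (4 pad chars (max 2))
String 3: 'Ewc5T5y=' → invalid (bad trailing bits)

Answer: yes no no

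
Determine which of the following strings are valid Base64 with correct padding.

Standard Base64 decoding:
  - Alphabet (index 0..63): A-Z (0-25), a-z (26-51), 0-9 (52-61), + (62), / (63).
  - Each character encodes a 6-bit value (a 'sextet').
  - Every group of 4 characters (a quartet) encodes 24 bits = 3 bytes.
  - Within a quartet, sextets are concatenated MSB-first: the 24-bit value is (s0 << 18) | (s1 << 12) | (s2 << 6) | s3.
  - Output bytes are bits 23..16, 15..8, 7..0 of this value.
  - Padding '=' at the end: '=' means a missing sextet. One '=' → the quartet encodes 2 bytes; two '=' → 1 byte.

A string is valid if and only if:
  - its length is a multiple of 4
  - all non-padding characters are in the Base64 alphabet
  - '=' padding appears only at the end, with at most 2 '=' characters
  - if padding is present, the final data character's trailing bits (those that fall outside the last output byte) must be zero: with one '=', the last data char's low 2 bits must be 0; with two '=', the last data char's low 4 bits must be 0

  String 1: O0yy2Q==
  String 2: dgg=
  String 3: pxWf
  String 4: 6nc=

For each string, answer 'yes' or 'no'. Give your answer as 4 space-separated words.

String 1: 'O0yy2Q==' → valid
String 2: 'dgg=' → valid
String 3: 'pxWf' → valid
String 4: '6nc=' → valid

Answer: yes yes yes yes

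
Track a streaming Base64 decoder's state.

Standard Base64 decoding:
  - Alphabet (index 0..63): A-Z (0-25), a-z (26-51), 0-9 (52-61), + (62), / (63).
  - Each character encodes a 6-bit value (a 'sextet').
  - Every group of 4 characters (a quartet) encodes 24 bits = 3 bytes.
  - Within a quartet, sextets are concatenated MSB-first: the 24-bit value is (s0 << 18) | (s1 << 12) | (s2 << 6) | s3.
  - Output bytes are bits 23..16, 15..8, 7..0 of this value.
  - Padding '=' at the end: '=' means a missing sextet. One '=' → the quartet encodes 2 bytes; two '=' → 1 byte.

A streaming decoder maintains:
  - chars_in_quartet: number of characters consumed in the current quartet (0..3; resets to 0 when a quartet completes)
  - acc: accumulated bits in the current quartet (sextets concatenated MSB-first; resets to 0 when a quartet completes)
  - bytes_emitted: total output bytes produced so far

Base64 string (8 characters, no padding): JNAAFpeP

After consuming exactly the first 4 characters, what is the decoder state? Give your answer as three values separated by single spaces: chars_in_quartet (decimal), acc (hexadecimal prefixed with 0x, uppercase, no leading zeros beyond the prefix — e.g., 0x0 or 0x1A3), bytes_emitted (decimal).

After char 0 ('J'=9): chars_in_quartet=1 acc=0x9 bytes_emitted=0
After char 1 ('N'=13): chars_in_quartet=2 acc=0x24D bytes_emitted=0
After char 2 ('A'=0): chars_in_quartet=3 acc=0x9340 bytes_emitted=0
After char 3 ('A'=0): chars_in_quartet=4 acc=0x24D000 -> emit 24 D0 00, reset; bytes_emitted=3

Answer: 0 0x0 3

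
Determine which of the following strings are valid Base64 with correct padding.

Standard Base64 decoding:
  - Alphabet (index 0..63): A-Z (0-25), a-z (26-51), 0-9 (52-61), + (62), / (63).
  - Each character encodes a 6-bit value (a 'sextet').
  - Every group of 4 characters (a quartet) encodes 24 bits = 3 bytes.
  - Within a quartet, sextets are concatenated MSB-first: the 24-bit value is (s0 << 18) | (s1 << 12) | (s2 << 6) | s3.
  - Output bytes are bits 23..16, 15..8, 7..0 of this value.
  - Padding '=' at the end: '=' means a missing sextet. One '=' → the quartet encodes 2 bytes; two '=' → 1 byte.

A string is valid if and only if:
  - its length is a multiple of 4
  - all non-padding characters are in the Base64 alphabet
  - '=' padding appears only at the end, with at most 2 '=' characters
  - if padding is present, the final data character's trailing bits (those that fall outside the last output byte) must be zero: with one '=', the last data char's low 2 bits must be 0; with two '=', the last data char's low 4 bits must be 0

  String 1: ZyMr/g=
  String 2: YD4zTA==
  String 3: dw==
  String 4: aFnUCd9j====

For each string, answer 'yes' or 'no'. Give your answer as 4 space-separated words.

String 1: 'ZyMr/g=' → invalid (len=7 not mult of 4)
String 2: 'YD4zTA==' → valid
String 3: 'dw==' → valid
String 4: 'aFnUCd9j====' → invalid (4 pad chars (max 2))

Answer: no yes yes no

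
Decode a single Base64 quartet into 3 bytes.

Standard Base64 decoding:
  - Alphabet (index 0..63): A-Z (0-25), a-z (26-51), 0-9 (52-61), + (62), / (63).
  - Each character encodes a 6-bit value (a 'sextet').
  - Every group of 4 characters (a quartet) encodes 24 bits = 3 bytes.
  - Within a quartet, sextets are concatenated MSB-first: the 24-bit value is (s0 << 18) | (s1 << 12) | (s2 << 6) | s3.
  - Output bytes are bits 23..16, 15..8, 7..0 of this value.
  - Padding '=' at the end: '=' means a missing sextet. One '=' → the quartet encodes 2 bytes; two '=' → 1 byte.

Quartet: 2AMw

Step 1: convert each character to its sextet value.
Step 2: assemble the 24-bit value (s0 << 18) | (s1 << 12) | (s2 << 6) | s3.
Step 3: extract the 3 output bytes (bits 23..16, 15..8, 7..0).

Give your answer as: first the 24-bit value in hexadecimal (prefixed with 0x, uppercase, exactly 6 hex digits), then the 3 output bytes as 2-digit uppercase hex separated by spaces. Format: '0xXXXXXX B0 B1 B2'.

Sextets: 2=54, A=0, M=12, w=48
24-bit: (54<<18) | (0<<12) | (12<<6) | 48
      = 0xD80000 | 0x000000 | 0x000300 | 0x000030
      = 0xD80330
Bytes: (v>>16)&0xFF=D8, (v>>8)&0xFF=03, v&0xFF=30

Answer: 0xD80330 D8 03 30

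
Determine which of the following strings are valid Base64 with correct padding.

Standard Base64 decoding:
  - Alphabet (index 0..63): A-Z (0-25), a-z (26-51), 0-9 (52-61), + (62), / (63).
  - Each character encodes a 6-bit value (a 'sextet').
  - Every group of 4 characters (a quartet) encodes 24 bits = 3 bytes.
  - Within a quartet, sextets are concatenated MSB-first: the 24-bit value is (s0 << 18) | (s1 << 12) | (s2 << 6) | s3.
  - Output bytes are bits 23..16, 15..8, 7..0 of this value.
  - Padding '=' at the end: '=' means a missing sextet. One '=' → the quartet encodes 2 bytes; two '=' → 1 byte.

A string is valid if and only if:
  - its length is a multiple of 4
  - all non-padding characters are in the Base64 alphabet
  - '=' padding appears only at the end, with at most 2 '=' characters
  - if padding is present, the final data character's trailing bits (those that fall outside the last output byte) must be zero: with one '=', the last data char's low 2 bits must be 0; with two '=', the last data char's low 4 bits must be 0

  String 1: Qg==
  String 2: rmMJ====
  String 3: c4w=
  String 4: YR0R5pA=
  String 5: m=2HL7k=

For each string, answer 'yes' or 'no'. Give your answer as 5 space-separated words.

String 1: 'Qg==' → valid
String 2: 'rmMJ====' → invalid (4 pad chars (max 2))
String 3: 'c4w=' → valid
String 4: 'YR0R5pA=' → valid
String 5: 'm=2HL7k=' → invalid (bad char(s): ['=']; '=' in middle)

Answer: yes no yes yes no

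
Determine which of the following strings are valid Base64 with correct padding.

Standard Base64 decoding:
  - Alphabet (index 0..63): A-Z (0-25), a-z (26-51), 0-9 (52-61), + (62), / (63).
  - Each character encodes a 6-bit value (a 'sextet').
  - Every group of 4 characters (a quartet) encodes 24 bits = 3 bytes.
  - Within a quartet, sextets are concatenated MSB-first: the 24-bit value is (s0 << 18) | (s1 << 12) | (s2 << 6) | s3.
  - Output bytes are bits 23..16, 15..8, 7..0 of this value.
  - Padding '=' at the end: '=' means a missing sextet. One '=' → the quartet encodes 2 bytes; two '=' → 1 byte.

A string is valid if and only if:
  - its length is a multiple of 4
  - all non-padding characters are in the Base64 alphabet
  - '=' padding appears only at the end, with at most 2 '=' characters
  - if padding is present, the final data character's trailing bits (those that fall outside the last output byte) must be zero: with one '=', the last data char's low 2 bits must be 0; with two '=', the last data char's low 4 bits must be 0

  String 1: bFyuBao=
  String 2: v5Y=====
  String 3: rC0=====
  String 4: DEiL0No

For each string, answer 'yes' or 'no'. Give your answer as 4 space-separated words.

String 1: 'bFyuBao=' → valid
String 2: 'v5Y=====' → invalid (5 pad chars (max 2))
String 3: 'rC0=====' → invalid (5 pad chars (max 2))
String 4: 'DEiL0No' → invalid (len=7 not mult of 4)

Answer: yes no no no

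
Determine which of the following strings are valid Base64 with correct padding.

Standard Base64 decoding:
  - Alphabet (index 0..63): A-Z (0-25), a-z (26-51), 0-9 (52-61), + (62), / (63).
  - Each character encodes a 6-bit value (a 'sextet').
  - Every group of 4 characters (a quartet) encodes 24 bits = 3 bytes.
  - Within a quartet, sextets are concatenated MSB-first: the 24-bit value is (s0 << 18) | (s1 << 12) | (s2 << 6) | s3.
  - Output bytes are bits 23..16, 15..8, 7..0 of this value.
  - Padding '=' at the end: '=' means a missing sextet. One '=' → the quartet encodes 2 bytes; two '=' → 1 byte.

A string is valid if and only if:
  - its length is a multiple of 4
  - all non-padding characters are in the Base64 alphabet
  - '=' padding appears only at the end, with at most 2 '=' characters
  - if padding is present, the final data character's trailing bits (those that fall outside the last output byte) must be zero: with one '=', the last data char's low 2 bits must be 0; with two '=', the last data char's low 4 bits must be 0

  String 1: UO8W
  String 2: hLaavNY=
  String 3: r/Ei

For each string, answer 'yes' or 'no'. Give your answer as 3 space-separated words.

Answer: yes yes yes

Derivation:
String 1: 'UO8W' → valid
String 2: 'hLaavNY=' → valid
String 3: 'r/Ei' → valid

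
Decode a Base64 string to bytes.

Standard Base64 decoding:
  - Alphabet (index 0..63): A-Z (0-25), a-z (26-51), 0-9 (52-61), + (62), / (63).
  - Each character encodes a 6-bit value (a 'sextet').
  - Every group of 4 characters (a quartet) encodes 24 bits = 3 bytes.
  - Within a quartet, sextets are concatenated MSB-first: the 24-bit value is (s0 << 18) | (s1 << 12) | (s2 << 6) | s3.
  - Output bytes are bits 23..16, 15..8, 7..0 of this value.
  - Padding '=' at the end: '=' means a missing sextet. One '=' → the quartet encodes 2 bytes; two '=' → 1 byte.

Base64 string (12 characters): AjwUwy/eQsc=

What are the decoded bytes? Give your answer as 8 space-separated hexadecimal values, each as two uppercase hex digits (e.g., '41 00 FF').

Answer: 02 3C 14 C3 2F DE 42 C7

Derivation:
After char 0 ('A'=0): chars_in_quartet=1 acc=0x0 bytes_emitted=0
After char 1 ('j'=35): chars_in_quartet=2 acc=0x23 bytes_emitted=0
After char 2 ('w'=48): chars_in_quartet=3 acc=0x8F0 bytes_emitted=0
After char 3 ('U'=20): chars_in_quartet=4 acc=0x23C14 -> emit 02 3C 14, reset; bytes_emitted=3
After char 4 ('w'=48): chars_in_quartet=1 acc=0x30 bytes_emitted=3
After char 5 ('y'=50): chars_in_quartet=2 acc=0xC32 bytes_emitted=3
After char 6 ('/'=63): chars_in_quartet=3 acc=0x30CBF bytes_emitted=3
After char 7 ('e'=30): chars_in_quartet=4 acc=0xC32FDE -> emit C3 2F DE, reset; bytes_emitted=6
After char 8 ('Q'=16): chars_in_quartet=1 acc=0x10 bytes_emitted=6
After char 9 ('s'=44): chars_in_quartet=2 acc=0x42C bytes_emitted=6
After char 10 ('c'=28): chars_in_quartet=3 acc=0x10B1C bytes_emitted=6
Padding '=': partial quartet acc=0x10B1C -> emit 42 C7; bytes_emitted=8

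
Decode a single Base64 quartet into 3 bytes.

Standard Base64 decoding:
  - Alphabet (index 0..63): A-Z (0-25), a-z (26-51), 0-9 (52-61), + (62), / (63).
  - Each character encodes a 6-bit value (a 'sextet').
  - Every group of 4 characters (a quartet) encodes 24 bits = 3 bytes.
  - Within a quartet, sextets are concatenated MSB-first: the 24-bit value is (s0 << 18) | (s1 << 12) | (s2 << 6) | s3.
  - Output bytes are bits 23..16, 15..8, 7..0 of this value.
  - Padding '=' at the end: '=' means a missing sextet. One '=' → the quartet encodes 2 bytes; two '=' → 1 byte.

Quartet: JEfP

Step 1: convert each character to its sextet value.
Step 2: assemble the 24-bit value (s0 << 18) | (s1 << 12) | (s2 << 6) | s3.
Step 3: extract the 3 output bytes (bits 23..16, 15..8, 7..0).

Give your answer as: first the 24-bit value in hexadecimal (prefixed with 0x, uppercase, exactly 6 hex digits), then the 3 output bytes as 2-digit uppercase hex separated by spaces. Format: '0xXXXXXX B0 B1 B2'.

Answer: 0x2447CF 24 47 CF

Derivation:
Sextets: J=9, E=4, f=31, P=15
24-bit: (9<<18) | (4<<12) | (31<<6) | 15
      = 0x240000 | 0x004000 | 0x0007C0 | 0x00000F
      = 0x2447CF
Bytes: (v>>16)&0xFF=24, (v>>8)&0xFF=47, v&0xFF=CF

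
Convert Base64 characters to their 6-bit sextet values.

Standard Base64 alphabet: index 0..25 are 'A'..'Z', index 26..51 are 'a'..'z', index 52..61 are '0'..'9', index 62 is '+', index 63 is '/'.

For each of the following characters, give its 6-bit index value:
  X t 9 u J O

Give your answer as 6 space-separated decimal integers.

Answer: 23 45 61 46 9 14

Derivation:
'X': A..Z range, ord('X') − ord('A') = 23
't': a..z range, 26 + ord('t') − ord('a') = 45
'9': 0..9 range, 52 + ord('9') − ord('0') = 61
'u': a..z range, 26 + ord('u') − ord('a') = 46
'J': A..Z range, ord('J') − ord('A') = 9
'O': A..Z range, ord('O') − ord('A') = 14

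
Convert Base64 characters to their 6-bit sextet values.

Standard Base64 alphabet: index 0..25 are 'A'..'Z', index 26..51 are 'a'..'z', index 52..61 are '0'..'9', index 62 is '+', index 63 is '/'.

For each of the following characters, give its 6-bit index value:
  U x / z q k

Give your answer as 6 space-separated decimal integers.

Answer: 20 49 63 51 42 36

Derivation:
'U': A..Z range, ord('U') − ord('A') = 20
'x': a..z range, 26 + ord('x') − ord('a') = 49
'/': index 63
'z': a..z range, 26 + ord('z') − ord('a') = 51
'q': a..z range, 26 + ord('q') − ord('a') = 42
'k': a..z range, 26 + ord('k') − ord('a') = 36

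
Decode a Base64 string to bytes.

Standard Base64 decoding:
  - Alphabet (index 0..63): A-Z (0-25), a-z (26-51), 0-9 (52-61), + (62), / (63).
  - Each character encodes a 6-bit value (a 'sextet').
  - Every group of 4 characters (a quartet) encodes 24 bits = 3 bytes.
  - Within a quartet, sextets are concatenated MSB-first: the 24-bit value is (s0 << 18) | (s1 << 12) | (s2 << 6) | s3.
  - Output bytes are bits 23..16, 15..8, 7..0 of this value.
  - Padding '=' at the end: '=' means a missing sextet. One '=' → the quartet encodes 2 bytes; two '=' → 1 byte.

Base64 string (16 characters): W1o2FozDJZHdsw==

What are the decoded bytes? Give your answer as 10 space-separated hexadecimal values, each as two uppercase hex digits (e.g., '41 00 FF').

After char 0 ('W'=22): chars_in_quartet=1 acc=0x16 bytes_emitted=0
After char 1 ('1'=53): chars_in_quartet=2 acc=0x5B5 bytes_emitted=0
After char 2 ('o'=40): chars_in_quartet=3 acc=0x16D68 bytes_emitted=0
After char 3 ('2'=54): chars_in_quartet=4 acc=0x5B5A36 -> emit 5B 5A 36, reset; bytes_emitted=3
After char 4 ('F'=5): chars_in_quartet=1 acc=0x5 bytes_emitted=3
After char 5 ('o'=40): chars_in_quartet=2 acc=0x168 bytes_emitted=3
After char 6 ('z'=51): chars_in_quartet=3 acc=0x5A33 bytes_emitted=3
After char 7 ('D'=3): chars_in_quartet=4 acc=0x168CC3 -> emit 16 8C C3, reset; bytes_emitted=6
After char 8 ('J'=9): chars_in_quartet=1 acc=0x9 bytes_emitted=6
After char 9 ('Z'=25): chars_in_quartet=2 acc=0x259 bytes_emitted=6
After char 10 ('H'=7): chars_in_quartet=3 acc=0x9647 bytes_emitted=6
After char 11 ('d'=29): chars_in_quartet=4 acc=0x2591DD -> emit 25 91 DD, reset; bytes_emitted=9
After char 12 ('s'=44): chars_in_quartet=1 acc=0x2C bytes_emitted=9
After char 13 ('w'=48): chars_in_quartet=2 acc=0xB30 bytes_emitted=9
Padding '==': partial quartet acc=0xB30 -> emit B3; bytes_emitted=10

Answer: 5B 5A 36 16 8C C3 25 91 DD B3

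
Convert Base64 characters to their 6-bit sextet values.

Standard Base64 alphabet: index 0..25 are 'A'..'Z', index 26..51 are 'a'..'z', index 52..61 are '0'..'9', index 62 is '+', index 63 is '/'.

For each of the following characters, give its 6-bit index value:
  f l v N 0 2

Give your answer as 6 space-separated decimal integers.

'f': a..z range, 26 + ord('f') − ord('a') = 31
'l': a..z range, 26 + ord('l') − ord('a') = 37
'v': a..z range, 26 + ord('v') − ord('a') = 47
'N': A..Z range, ord('N') − ord('A') = 13
'0': 0..9 range, 52 + ord('0') − ord('0') = 52
'2': 0..9 range, 52 + ord('2') − ord('0') = 54

Answer: 31 37 47 13 52 54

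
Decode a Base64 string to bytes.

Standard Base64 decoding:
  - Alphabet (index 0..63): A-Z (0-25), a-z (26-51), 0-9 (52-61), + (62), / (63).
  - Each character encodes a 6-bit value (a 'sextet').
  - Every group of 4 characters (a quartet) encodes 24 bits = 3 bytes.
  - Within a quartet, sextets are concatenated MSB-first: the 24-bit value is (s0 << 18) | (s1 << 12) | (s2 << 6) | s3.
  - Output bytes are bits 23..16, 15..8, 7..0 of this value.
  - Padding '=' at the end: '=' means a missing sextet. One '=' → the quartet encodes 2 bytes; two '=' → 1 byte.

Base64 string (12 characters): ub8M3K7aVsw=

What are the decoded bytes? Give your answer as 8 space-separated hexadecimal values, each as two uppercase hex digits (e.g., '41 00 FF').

After char 0 ('u'=46): chars_in_quartet=1 acc=0x2E bytes_emitted=0
After char 1 ('b'=27): chars_in_quartet=2 acc=0xB9B bytes_emitted=0
After char 2 ('8'=60): chars_in_quartet=3 acc=0x2E6FC bytes_emitted=0
After char 3 ('M'=12): chars_in_quartet=4 acc=0xB9BF0C -> emit B9 BF 0C, reset; bytes_emitted=3
After char 4 ('3'=55): chars_in_quartet=1 acc=0x37 bytes_emitted=3
After char 5 ('K'=10): chars_in_quartet=2 acc=0xDCA bytes_emitted=3
After char 6 ('7'=59): chars_in_quartet=3 acc=0x372BB bytes_emitted=3
After char 7 ('a'=26): chars_in_quartet=4 acc=0xDCAEDA -> emit DC AE DA, reset; bytes_emitted=6
After char 8 ('V'=21): chars_in_quartet=1 acc=0x15 bytes_emitted=6
After char 9 ('s'=44): chars_in_quartet=2 acc=0x56C bytes_emitted=6
After char 10 ('w'=48): chars_in_quartet=3 acc=0x15B30 bytes_emitted=6
Padding '=': partial quartet acc=0x15B30 -> emit 56 CC; bytes_emitted=8

Answer: B9 BF 0C DC AE DA 56 CC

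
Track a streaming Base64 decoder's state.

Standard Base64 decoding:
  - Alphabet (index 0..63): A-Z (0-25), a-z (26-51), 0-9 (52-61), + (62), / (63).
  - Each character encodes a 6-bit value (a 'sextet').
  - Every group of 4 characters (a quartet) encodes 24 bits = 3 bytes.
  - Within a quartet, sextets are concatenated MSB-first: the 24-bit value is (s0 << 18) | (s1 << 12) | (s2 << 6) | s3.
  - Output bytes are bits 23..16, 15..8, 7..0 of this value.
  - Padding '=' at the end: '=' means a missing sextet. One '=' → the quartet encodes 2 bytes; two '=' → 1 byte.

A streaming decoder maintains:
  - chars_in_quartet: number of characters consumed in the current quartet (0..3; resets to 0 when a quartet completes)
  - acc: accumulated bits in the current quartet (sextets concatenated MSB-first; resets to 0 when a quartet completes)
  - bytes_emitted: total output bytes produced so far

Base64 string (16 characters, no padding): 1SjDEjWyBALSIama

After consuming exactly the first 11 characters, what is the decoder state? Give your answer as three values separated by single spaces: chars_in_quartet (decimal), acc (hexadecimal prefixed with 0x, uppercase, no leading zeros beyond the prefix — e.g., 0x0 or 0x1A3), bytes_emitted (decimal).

After char 0 ('1'=53): chars_in_quartet=1 acc=0x35 bytes_emitted=0
After char 1 ('S'=18): chars_in_quartet=2 acc=0xD52 bytes_emitted=0
After char 2 ('j'=35): chars_in_quartet=3 acc=0x354A3 bytes_emitted=0
After char 3 ('D'=3): chars_in_quartet=4 acc=0xD528C3 -> emit D5 28 C3, reset; bytes_emitted=3
After char 4 ('E'=4): chars_in_quartet=1 acc=0x4 bytes_emitted=3
After char 5 ('j'=35): chars_in_quartet=2 acc=0x123 bytes_emitted=3
After char 6 ('W'=22): chars_in_quartet=3 acc=0x48D6 bytes_emitted=3
After char 7 ('y'=50): chars_in_quartet=4 acc=0x1235B2 -> emit 12 35 B2, reset; bytes_emitted=6
After char 8 ('B'=1): chars_in_quartet=1 acc=0x1 bytes_emitted=6
After char 9 ('A'=0): chars_in_quartet=2 acc=0x40 bytes_emitted=6
After char 10 ('L'=11): chars_in_quartet=3 acc=0x100B bytes_emitted=6

Answer: 3 0x100B 6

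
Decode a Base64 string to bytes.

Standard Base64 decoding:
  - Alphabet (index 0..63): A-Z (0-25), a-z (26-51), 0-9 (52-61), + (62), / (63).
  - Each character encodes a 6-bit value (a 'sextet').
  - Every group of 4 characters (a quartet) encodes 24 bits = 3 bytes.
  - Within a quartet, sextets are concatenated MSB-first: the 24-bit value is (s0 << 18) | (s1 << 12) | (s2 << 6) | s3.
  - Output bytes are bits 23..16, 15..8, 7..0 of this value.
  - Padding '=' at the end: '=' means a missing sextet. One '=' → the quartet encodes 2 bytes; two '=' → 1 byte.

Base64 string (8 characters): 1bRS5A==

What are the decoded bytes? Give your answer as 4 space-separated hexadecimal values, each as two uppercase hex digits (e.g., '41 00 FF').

After char 0 ('1'=53): chars_in_quartet=1 acc=0x35 bytes_emitted=0
After char 1 ('b'=27): chars_in_quartet=2 acc=0xD5B bytes_emitted=0
After char 2 ('R'=17): chars_in_quartet=3 acc=0x356D1 bytes_emitted=0
After char 3 ('S'=18): chars_in_quartet=4 acc=0xD5B452 -> emit D5 B4 52, reset; bytes_emitted=3
After char 4 ('5'=57): chars_in_quartet=1 acc=0x39 bytes_emitted=3
After char 5 ('A'=0): chars_in_quartet=2 acc=0xE40 bytes_emitted=3
Padding '==': partial quartet acc=0xE40 -> emit E4; bytes_emitted=4

Answer: D5 B4 52 E4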